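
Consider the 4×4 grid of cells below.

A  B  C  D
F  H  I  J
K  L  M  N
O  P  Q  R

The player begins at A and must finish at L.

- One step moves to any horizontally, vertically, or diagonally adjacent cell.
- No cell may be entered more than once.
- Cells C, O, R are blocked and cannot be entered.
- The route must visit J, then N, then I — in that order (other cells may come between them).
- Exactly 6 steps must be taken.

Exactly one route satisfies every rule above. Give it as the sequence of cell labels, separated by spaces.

A H M J N I L

The waypoints must appear in the order J, N, I, with no cell reused.
Route from A: 2× down-right (reaching M), up-right to J, down to N, up-left to I, down-left to L — 6 moves in all.
Check: order respected (J at step 3, N at step 4, I at step 5); 6 moves as required.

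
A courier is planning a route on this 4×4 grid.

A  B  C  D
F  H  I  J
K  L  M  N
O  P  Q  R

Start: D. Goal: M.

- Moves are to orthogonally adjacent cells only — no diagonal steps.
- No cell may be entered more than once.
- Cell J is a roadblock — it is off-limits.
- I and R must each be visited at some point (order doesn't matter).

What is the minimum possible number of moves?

9

Any route passes through I and R in some order between D and M. Summing Manhattan distances along each leg and taking the cheapest ordering (D → I → R → M) gives a lower bound of 2 + 3 + 2 = 7 moves.
The shortest route satisfying every rule uses 9 moves: D → C → I → H → L → P → Q → R → N → M.
The bound of 7 isn't tight here; checking systematically, no route of length 7 through 8 satisfies every constraint, so 9 is the minimum.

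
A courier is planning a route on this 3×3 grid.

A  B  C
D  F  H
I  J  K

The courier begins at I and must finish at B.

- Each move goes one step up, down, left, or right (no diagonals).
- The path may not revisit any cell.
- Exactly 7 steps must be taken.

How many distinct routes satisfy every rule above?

2

Need simple routes of exactly 7 moves from I to B (Manhattan distance 3, so 2 moves are spent on a detour and 2 undoing it).
Enumerating: I D F J K H C B | I J K H F D A B.
That gives 2 routes.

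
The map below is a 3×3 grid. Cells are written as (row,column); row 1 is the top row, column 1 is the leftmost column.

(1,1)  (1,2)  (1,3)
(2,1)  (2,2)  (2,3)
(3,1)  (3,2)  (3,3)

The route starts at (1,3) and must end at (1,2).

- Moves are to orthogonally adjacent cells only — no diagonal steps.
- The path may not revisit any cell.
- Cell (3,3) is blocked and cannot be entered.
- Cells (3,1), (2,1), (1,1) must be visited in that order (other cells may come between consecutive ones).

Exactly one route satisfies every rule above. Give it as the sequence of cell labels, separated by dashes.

The waypoints must appear in the order (3,1), (2,1), (1,1), with no cell reused.
Route from (1,3): down 1 to (2,3), left 1 to (2,2), down 1 to (3,2), left 1 to (3,1), up 2 to (1,1), right 1 to (1,2) — 7 moves in all.
Check: order respected ((3,1) at step 4, (2,1) at step 5, (1,1) at step 6).

(1,3) - (2,3) - (2,2) - (3,2) - (3,1) - (2,1) - (1,1) - (1,2)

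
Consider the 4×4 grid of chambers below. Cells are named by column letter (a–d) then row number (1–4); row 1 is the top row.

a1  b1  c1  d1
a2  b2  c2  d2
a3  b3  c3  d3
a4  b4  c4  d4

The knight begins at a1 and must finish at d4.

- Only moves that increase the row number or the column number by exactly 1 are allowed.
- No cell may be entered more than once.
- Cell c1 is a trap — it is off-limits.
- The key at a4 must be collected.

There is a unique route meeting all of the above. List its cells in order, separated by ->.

a1 -> a2 -> a3 -> a4 -> b4 -> c4 -> d4

Moves only go right or down, so the column and row indices never decrease.
Route from a1: 3× down (reaching a4), 3× right (reaching d4) — 6 moves in all.
Check: all required cells visited.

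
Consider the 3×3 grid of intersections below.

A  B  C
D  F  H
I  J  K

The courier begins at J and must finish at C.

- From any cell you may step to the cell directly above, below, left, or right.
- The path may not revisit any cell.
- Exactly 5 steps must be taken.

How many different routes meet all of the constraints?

Need simple routes of exactly 5 moves from J to C (Manhattan distance 3, so 1 moves are spent on a detour and 1 undoing it).
Enumerating: J F D A B C | J I D A B C | J I D F B C | J I D F H C | J K H F B C.
That gives 5 routes.

5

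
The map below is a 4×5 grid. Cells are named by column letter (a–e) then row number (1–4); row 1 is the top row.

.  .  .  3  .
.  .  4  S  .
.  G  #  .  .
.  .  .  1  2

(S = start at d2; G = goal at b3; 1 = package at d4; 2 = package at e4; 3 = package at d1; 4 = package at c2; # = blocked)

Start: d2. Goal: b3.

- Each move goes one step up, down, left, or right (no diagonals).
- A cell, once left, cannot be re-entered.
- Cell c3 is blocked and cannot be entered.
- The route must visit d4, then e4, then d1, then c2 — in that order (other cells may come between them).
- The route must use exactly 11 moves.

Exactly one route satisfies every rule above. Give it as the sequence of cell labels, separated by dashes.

The waypoints must appear in the order d4, e4, d1, c2, with no cell reused.
Route from d2: 2× down (reaching d4), right to e4, 3× up (reaching e1), 2× left (reaching c1), down to c2, left to b2, down to b3 — 11 moves in all.
Check: order respected (1 at step 2, 2 at step 3, 3 at step 7, 4 at step 9); 11 moves as required.

d2 - d3 - d4 - e4 - e3 - e2 - e1 - d1 - c1 - c2 - b2 - b3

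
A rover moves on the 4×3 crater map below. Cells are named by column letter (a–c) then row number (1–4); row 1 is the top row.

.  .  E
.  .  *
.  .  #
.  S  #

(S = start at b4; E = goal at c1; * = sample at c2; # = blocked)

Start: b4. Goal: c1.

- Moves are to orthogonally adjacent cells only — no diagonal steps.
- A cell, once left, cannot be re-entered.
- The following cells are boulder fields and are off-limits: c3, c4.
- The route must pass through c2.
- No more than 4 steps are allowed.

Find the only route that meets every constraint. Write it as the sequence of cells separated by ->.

b4 -> b3 -> b2 -> c2 -> c1

The budget equals the shortest possible length, so every move has to be on a shortest route through the required cells.
Route from b4: up 2 to b2, right 1 to c2, up 1 to c1 — 4 moves in all.
Check: all required cells visited; 4 ≤ 4 moves.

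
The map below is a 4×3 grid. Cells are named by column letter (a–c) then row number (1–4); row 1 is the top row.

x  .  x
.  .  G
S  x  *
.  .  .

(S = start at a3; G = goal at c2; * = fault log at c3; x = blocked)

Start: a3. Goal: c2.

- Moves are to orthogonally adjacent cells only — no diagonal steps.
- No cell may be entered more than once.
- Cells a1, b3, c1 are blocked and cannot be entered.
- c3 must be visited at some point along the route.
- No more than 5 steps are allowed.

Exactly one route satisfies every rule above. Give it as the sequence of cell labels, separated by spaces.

a3 a4 b4 c4 c3 c2

The budget equals the shortest possible length, so every move has to be on a shortest route through the required cells.
Route from a3: down 1 to a4, right 2 to c4, up 2 to c2 — 5 moves in all.
Check: all required cells visited; 5 ≤ 5 moves.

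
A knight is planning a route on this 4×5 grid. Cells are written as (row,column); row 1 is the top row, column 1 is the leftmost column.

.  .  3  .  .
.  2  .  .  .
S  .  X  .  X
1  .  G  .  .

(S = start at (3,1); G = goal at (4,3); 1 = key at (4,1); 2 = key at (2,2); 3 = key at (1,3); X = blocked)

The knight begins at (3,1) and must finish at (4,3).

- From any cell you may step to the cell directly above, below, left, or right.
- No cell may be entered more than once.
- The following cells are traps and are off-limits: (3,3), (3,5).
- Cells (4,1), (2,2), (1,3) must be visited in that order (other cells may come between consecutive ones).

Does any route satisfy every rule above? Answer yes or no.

yes

One route that works: (3,1) → (4,1) → (4,2) → (3,2) → (2,2) → (1,2) → (1,3) → (2,3) → (2,4) → (3,4) → (4,4) → (4,3).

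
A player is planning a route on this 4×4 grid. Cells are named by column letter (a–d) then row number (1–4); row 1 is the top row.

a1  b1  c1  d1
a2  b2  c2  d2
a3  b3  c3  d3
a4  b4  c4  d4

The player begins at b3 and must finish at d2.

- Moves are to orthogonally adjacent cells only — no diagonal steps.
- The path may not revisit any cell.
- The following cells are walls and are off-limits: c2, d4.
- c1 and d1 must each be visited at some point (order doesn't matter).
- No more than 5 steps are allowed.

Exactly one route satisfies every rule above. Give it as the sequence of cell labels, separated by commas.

Any route must reach c1 and d1 and still end at d2 within 5 moves, so the order of the required stops is forced.
Route from b3: up 2 to b1, right 2 to d1, down 1 to d2 — 5 moves in all.
Check: all required cells visited; 5 ≤ 5 moves.

b3, b2, b1, c1, d1, d2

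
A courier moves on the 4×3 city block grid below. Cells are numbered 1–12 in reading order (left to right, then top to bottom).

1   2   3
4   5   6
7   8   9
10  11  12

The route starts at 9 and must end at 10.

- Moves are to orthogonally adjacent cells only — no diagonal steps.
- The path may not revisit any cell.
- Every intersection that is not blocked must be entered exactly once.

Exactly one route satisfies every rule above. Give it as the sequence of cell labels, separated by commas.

9, 12, 11, 8, 5, 6, 3, 2, 1, 4, 7, 10

Need to visit all 12 open cells exactly once, starting at 9 and ending at 10.
Cell 12 has only two open neighbours (9 and 11), so the path must pass straight through it: one of those is the cell it's entered from and the other is where it exits.
Route from 9: down 1 to 12, left 1 to 11, up 2 to 5, right 1 to 6, up 1 to 3, left 2 to 1, down 3 to 10 — 11 moves in all.
Check: all 12 open cells covered.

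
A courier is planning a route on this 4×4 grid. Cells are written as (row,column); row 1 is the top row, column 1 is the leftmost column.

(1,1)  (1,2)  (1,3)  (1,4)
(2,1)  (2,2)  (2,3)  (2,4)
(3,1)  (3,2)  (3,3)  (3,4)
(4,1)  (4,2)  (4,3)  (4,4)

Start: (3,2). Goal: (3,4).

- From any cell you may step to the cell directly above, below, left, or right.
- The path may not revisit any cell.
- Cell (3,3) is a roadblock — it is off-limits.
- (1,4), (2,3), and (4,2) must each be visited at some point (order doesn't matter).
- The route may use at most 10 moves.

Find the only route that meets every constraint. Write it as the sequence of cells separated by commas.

The budget equals the shortest possible length, so every move has to be on a shortest route through the required cells.
Route from (3,2): down 1 to (4,2), left 1 to (4,1), up 2 to (2,1), right 2 to (2,3), up 1 to (1,3), right 1 to (1,4), down 2 to (3,4) — 10 moves in all.
Check: all required cells visited; 10 ≤ 10 moves.

(3,2), (4,2), (4,1), (3,1), (2,1), (2,2), (2,3), (1,3), (1,4), (2,4), (3,4)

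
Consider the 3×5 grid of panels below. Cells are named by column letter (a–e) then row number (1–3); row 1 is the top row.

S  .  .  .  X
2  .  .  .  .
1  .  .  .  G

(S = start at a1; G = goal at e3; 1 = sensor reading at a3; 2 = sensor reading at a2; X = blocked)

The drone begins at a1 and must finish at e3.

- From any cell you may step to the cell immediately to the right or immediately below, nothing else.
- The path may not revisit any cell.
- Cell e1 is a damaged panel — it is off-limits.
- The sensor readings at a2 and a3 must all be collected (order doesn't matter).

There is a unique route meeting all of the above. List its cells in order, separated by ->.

a1 -> a2 -> a3 -> b3 -> c3 -> d3 -> e3

Moves only go right or down, so the column and row indices never decrease.
Route from a1: down 2 to a3, right 4 to e3 — 6 moves in all.
Check: all required cells visited.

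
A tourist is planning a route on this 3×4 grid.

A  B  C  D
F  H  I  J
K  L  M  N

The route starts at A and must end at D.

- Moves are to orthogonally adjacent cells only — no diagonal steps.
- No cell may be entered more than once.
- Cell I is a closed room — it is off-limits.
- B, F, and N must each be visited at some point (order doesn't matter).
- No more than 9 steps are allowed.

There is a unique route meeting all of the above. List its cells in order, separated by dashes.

A - B - H - F - K - L - M - N - J - D

Any route must reach B, F, and N and still end at D within 9 moves, so the order of the required stops is forced.
Route from A: right 1 to B, down 1 to H, left 1 to F, down 1 to K, right 3 to N, up 2 to D — 9 moves in all.
Check: all required cells visited; 9 ≤ 9 moves.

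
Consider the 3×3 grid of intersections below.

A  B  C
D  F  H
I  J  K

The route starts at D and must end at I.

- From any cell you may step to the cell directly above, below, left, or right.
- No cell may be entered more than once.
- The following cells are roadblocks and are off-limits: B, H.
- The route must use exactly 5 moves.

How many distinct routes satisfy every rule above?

0

Need simple routes of exactly 5 moves from D to I (Manhattan distance 1, so 2 moves are spent on a detour and 2 undoing it).
No route satisfies every constraint, so the count is 0.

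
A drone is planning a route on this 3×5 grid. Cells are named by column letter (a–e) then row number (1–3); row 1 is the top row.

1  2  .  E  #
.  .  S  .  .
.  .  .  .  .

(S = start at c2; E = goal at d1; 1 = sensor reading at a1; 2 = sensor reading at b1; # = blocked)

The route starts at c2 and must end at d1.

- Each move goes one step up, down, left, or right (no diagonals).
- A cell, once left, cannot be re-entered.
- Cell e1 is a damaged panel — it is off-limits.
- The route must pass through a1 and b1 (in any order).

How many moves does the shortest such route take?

6

Any route passes through a1 and b1 in some order between c2 and d1. Summing Manhattan distances along each leg and taking the cheapest ordering (c2 → a1 → b1 → d1) gives a lower bound of 3 + 1 + 2 = 6 moves.
A route of 6 moves achieves this: c2 → b2 → a2 → a1 → b1 → c1 → d1.
Since 6 matches the lower bound, it is optimal.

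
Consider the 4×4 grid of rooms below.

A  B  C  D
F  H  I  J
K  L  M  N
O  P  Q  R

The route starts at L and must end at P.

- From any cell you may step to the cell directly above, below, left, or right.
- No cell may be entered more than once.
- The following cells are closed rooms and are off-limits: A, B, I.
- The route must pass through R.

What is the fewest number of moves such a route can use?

5

Any route passes through R somewhere between L and P. Summing Manhattan distances along the two legs (L → R → P) gives a lower bound of 3 + 2 = 5 moves.
A route of 5 moves achieves this: L → M → N → R → Q → P.
Since 5 matches the lower bound, it is optimal.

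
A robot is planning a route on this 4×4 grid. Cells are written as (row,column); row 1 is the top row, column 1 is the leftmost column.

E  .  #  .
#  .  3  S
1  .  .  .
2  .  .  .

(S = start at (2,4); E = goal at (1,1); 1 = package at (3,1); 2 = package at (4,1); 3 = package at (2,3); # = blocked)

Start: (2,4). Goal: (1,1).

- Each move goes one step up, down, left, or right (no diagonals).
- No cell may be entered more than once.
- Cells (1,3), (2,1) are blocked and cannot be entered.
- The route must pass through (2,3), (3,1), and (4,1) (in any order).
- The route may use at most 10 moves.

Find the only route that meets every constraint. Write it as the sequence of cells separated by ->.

Any route must reach (2,3), (3,1), and (4,1) and still end at (1,1) within 10 moves, so the order of the required stops is forced.
Route from (2,4): left to (2,3), 2× down (reaching (4,3)), 2× left (reaching (4,1)), up to (3,1), right to (3,2), 2× up (reaching (1,2)), left to (1,1) — 10 moves in all.
Check: all required cells visited; 10 ≤ 10 moves.

(2,4) -> (2,3) -> (3,3) -> (4,3) -> (4,2) -> (4,1) -> (3,1) -> (3,2) -> (2,2) -> (1,2) -> (1,1)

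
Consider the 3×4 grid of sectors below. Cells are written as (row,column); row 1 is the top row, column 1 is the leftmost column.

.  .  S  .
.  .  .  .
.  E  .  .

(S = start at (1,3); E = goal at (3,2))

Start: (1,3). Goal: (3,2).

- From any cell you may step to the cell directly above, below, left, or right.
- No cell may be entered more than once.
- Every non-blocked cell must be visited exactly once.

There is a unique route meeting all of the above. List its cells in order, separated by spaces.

(1,3) (1,4) (2,4) (3,4) (3,3) (2,3) (2,2) (1,2) (1,1) (2,1) (3,1) (3,2)

Need to visit all 12 open cells exactly once, starting at (1,3) and ending at (3,2).
Cell (3,4) has only two open neighbours ((2,4) and (3,3)), so the path must pass straight through it: one of those is the cell it's entered from and the other is where it exits.
Route from (1,3): right 1 to (1,4), down 2 to (3,4), left 1 to (3,3), up 1 to (2,3), left 1 to (2,2), up 1 to (1,2), left 1 to (1,1), down 2 to (3,1), right 1 to (3,2) — 11 moves in all.
Check: all 12 open cells covered.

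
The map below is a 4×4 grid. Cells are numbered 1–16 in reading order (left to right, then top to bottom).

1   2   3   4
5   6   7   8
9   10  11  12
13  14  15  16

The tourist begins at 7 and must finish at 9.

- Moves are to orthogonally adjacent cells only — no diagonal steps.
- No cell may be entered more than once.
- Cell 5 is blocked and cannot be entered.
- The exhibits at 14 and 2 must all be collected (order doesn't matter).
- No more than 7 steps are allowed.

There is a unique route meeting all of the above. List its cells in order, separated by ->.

7 -> 3 -> 2 -> 6 -> 10 -> 14 -> 13 -> 9

The 7-move cap with required stops at 14, 2 leaves no slack for detours.
Route from 7: up to 3, left to 2, 3× down (reaching 14), left to 13, up to 9 — 7 moves in all.
Check: all required cells visited; 7 ≤ 7 moves.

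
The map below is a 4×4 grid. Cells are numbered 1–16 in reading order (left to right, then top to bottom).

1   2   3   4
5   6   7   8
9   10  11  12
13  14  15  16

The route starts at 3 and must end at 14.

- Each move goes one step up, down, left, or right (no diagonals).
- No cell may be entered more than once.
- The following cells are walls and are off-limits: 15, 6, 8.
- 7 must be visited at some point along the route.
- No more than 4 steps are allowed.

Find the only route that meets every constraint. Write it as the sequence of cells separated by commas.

3, 7, 11, 10, 14

The 4-move cap with required stops at 7 leaves no slack for detours.
Route from 3: down 2 to 11, left 1 to 10, down 1 to 14 — 4 moves in all.
Check: all required cells visited; 4 ≤ 4 moves.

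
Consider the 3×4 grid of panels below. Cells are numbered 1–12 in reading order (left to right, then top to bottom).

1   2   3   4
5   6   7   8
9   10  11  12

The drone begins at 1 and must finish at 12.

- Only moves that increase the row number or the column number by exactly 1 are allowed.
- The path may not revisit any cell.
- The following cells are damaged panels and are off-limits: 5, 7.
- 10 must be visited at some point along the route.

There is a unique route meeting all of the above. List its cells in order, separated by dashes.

1 - 2 - 6 - 10 - 11 - 12

Moves only go right or down, so the column and row indices never decrease.
Route from 1: right to 2, 2× down (reaching 10), 2× right (reaching 12) — 5 moves in all.
Check: all required cells visited.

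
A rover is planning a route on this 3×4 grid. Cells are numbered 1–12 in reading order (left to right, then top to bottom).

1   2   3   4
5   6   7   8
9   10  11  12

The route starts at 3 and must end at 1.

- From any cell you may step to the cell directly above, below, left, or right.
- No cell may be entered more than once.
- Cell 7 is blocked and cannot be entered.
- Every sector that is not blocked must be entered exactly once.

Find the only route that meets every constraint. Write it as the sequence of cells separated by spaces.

Need to visit all 11 open cells exactly once, starting at 3 and ending at 1.
Route from 3: right to 4, 2× down (reaching 12), 3× left (reaching 9), up to 5, right to 6, up to 2, left to 1 — 10 moves in all.
Check: all 11 open cells covered.

3 4 8 12 11 10 9 5 6 2 1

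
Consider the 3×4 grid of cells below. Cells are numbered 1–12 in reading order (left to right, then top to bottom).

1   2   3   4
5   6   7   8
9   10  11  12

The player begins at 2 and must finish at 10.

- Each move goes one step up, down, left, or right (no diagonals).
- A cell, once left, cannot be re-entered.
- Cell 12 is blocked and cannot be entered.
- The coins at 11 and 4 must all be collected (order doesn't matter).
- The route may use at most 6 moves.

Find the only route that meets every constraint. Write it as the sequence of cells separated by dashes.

Any route must reach 11 and 4 and still end at 10 within 6 moves, so the order of the required stops is forced.
Route from 2: 2× right (reaching 4), down to 8, left to 7, down to 11, left to 10 — 6 moves in all.
Check: all required cells visited; 6 ≤ 6 moves.

2 - 3 - 4 - 8 - 7 - 11 - 10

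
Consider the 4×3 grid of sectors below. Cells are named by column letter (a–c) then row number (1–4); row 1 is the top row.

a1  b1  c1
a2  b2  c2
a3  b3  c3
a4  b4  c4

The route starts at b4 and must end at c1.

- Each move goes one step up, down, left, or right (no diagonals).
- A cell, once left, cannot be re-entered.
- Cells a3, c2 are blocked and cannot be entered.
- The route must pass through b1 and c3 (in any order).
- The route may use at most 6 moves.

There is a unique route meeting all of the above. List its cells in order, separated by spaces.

Any route must reach b1 and c3 and still end at c1 within 6 moves, so the order of the required stops is forced.
Route from b4: right to c4, up to c3, left to b3, 2× up (reaching b1), right to c1 — 6 moves in all.
Check: all required cells visited; 6 ≤ 6 moves.

b4 c4 c3 b3 b2 b1 c1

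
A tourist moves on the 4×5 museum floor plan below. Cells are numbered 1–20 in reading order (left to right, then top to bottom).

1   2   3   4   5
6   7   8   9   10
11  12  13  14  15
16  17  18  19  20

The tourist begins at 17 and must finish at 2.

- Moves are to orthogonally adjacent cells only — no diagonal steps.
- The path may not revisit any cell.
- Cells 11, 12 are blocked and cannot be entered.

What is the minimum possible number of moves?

5

The Manhattan distance from 17 to 2 is |4−1| + |2−2| = 3, so at least 3 moves are needed.
That bound ignores the blocked cells. Measuring each leg by the fewest moves that actually steer around them (17→2: 5) raises the lower bound to 5.
A route of 5 moves exists: 17 → 18 → 13 → 8 → 3 → 2.
Since 5 matches that lower bound, it is optimal.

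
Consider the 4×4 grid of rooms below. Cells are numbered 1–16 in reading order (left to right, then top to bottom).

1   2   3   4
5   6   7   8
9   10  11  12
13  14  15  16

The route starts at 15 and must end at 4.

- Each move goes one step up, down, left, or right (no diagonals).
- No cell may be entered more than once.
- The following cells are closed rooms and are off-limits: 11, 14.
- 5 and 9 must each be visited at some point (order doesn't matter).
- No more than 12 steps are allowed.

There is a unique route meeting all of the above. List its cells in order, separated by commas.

15, 16, 12, 8, 7, 6, 10, 9, 5, 1, 2, 3, 4

Any route must reach 5 and 9 and still end at 4 within 12 moves, so the order of the required stops is forced.
Route from 15: right 1 to 16, up 2 to 8, left 2 to 6, down 1 to 10, left 1 to 9, up 2 to 1, right 3 to 4 — 12 moves in all.
Check: all required cells visited; 12 ≤ 12 moves.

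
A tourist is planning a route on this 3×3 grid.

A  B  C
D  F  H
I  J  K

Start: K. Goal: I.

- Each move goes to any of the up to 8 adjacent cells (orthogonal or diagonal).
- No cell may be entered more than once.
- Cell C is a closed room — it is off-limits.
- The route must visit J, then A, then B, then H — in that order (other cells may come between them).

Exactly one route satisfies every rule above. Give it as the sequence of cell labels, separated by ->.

K -> J -> D -> A -> B -> H -> F -> I

The waypoints must appear in the order J, A, B, H, with no cell reused.
Route from K: left 1 to J, up-left 1 to D, up 1 to A, right 1 to B, down-right 1 to H, left 1 to F, down-left 1 to I — 7 moves in all.
Check: order respected (J at step 1, A at step 3, B at step 4, H at step 5).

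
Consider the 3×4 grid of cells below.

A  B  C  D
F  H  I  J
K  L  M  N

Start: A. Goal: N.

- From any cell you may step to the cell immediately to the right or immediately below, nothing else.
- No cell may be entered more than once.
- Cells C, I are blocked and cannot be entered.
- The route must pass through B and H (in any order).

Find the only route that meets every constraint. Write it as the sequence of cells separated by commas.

A, B, H, L, M, N

Moves only go right or down, so the column and row indices never decrease.
Route from A: right 1 to B, down 2 to L, right 2 to N — 5 moves in all.
Check: all required cells visited.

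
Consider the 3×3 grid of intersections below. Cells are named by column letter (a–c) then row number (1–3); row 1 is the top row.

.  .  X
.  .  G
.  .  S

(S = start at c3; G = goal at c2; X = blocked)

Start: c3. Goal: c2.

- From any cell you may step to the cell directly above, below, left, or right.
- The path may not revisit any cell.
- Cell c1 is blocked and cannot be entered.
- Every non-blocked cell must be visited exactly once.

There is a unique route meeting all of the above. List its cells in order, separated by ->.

Need to visit all 8 open cells exactly once, starting at c3 and ending at c2.
Route from c3: left 2 to a3, up 2 to a1, right 1 to b1, down 1 to b2, right 1 to c2 — 7 moves in all.
Check: all 8 open cells covered.

c3 -> b3 -> a3 -> a2 -> a1 -> b1 -> b2 -> c2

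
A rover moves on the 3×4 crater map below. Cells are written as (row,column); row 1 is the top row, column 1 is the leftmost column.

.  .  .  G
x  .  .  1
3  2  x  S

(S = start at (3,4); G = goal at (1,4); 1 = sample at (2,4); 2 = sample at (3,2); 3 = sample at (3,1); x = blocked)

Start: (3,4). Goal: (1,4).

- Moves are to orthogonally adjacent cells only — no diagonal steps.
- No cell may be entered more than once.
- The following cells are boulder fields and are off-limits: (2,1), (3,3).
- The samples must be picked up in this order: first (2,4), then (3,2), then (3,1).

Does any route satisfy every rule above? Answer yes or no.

no

(3,1) must be visited but has only one open neighbour ((3,2)), and it is neither the start nor the goal — the route would have to enter and leave through (3,2), re-entering it.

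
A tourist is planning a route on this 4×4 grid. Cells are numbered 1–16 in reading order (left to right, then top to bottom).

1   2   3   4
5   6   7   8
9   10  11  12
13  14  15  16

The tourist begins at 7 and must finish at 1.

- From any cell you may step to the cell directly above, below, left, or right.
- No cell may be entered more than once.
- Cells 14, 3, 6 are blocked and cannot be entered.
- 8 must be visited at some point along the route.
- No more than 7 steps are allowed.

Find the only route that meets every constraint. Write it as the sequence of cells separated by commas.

Any route must reach 8 and still end at 1 within 7 moves, so the order of the required stops is forced.
Route from 7: right to 8, down to 12, 3× left (reaching 9), 2× up (reaching 1) — 7 moves in all.
Check: all required cells visited; 7 ≤ 7 moves.

7, 8, 12, 11, 10, 9, 5, 1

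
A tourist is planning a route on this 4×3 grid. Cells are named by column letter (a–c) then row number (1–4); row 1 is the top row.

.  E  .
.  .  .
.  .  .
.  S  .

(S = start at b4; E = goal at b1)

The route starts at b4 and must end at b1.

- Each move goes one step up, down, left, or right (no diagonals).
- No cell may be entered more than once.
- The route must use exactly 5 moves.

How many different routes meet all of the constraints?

Need simple routes of exactly 5 moves from b4 to b1 (Manhattan distance 3, so 1 moves are spent on a detour and 1 undoing it).
Branch systematically from the start, pruning whenever the remaining move budget drops below the Manhattan distance to b1 or differs from it in parity. Grouping the completions by first move — via b3: 6; via a4: 3; via c4: 3 — and summing: 6 + 3 + 3 = 12.
That gives 12 routes.

12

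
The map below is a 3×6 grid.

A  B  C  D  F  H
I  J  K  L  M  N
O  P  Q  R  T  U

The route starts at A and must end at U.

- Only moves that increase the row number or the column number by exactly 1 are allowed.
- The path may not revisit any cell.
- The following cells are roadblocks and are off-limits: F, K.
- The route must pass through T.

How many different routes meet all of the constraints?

5

A right/down-only route from A to U makes exactly 2 down-moves and 5 right-moves in some order.
With no other constraints that would be C(7,2) = 21 routes.
Split at T and multiply the segment counts (each segment already excludes blocked cells): A→T: 5; T→U: 1; product = 5.
That gives 5 routes.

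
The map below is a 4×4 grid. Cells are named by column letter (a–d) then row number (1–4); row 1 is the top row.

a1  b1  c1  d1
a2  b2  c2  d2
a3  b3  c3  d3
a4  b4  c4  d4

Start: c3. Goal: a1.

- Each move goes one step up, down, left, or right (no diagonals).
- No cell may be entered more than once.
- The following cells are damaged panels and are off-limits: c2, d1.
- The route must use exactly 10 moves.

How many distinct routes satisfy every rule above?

Need simple routes of exactly 10 moves from c3 to a1 (Manhattan distance 4, so 3 moves are spent on a detour and 3 undoing it).
Enumerating: c3 d3 d4 c4 b4 b3 a3 a2 b2 b1 a1 | c3 d3 d4 c4 b4 a4 a3 a2 b2 b1 a1 | c3 d3 d4 c4 b4 a4 a3 b3 b2 b1 a1 | c3 d3 d4 c4 b4 a4 a3 b3 b2 a2 a1.
That gives 4 routes.

4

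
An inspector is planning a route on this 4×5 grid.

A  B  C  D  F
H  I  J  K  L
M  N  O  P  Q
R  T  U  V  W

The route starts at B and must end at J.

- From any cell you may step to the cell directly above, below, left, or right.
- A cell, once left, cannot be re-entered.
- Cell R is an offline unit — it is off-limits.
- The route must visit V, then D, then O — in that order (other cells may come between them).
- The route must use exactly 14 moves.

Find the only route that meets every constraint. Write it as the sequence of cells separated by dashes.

The waypoints must appear in the order V, D, O, with no cell reused.
Route from B: 3× down (reaching T), 3× right (reaching W), 3× up (reaching F), left to D, 2× down (reaching P), left to O, up to J — 14 moves in all.
Check: order respected (V at step 5, D at step 10, O at step 13); 14 moves as required.

B - I - N - T - U - V - W - Q - L - F - D - K - P - O - J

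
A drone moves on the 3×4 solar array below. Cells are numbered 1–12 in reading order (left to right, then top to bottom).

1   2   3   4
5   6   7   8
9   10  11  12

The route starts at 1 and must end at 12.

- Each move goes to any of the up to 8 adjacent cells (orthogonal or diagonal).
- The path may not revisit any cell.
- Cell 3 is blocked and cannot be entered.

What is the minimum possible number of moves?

3

With diagonal moves allowed, the Chebyshev distance max(|Δrow|,|Δcol|) from 1 to 12 is 3, so at least 3 moves are needed.
A route of 3 moves achieves this: 1 → 2 → 7 → 12.
Since 3 matches the lower bound, it is optimal.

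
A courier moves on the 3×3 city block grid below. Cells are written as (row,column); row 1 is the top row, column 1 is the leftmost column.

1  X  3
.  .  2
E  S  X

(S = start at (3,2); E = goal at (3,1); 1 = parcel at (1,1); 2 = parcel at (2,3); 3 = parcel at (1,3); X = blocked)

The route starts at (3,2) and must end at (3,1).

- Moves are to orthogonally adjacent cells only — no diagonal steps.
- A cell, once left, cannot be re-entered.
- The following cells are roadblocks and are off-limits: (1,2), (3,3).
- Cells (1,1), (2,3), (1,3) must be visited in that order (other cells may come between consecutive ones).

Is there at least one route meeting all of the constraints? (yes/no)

(1,1) must be visited but has only one open neighbour ((2,1)), and it is neither the start nor the goal — the route would have to enter and leave through (2,1), re-entering it.

no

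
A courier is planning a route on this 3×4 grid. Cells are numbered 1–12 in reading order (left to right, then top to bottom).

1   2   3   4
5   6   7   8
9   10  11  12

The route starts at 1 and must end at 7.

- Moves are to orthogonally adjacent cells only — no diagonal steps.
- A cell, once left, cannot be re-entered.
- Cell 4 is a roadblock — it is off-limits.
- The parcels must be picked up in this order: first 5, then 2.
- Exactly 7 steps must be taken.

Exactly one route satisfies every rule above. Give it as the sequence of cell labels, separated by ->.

The waypoints must appear in the order 5, 2, with no cell reused.
Route from 1: down 2 to 9, right 1 to 10, up 2 to 2, right 1 to 3, down 1 to 7 — 7 moves in all.
Check: order respected (5 at step 1, 2 at step 5); 7 moves as required.

1 -> 5 -> 9 -> 10 -> 6 -> 2 -> 3 -> 7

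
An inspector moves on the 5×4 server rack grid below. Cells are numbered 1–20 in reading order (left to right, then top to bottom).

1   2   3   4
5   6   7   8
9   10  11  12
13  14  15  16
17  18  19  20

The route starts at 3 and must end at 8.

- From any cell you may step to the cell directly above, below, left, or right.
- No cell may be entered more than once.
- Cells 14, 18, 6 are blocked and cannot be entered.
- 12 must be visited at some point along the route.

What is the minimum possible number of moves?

Any route passes through 12 somewhere between 3 and 8. Summing Manhattan distances along the two legs (3 → 12 → 8) gives a lower bound of 3 + 1 = 4 moves.
A route of 4 moves achieves this: 3 → 7 → 11 → 12 → 8.
Since 4 matches the lower bound, it is optimal.

4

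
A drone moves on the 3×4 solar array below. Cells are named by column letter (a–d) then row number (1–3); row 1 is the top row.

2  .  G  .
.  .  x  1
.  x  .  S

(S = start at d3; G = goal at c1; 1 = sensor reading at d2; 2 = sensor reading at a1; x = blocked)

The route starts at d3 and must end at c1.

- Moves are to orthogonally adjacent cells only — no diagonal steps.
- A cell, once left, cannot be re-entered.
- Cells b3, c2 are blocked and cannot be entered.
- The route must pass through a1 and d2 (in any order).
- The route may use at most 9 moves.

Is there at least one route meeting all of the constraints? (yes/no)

Every way from d3 to a1 runs through c1 — but c1 is where the route must end, so it would be entered once on the way to a1 and again at the finish.

no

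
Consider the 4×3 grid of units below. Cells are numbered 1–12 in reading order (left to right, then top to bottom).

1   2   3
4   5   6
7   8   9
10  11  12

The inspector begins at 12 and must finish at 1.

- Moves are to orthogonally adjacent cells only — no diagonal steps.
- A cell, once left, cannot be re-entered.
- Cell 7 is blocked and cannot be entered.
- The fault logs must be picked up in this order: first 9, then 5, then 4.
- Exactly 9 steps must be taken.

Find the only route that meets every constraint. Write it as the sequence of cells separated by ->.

The waypoints must appear in the order 9, 5, 4, with no cell reused.
Route from 12: left to 11, up to 8, right to 9, 2× up (reaching 3), left to 2, down to 5, left to 4, up to 1 — 9 moves in all.
Check: order respected (9 at step 3, 5 at step 7, 4 at step 8); 9 moves as required.

12 -> 11 -> 8 -> 9 -> 6 -> 3 -> 2 -> 5 -> 4 -> 1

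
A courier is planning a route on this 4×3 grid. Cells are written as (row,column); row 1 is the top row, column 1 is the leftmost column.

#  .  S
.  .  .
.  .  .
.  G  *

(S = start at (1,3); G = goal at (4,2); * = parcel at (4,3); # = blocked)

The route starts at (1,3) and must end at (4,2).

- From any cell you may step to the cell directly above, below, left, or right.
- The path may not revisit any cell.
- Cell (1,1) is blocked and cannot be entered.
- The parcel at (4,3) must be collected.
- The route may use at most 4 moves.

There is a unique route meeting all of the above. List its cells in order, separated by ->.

(1,3) -> (2,3) -> (3,3) -> (4,3) -> (4,2)

The budget equals the shortest possible length, so every move has to be on a shortest route through the required cells.
Route from (1,3): 3× down (reaching (4,3)), left to (4,2) — 4 moves in all.
Check: all required cells visited; 4 ≤ 4 moves.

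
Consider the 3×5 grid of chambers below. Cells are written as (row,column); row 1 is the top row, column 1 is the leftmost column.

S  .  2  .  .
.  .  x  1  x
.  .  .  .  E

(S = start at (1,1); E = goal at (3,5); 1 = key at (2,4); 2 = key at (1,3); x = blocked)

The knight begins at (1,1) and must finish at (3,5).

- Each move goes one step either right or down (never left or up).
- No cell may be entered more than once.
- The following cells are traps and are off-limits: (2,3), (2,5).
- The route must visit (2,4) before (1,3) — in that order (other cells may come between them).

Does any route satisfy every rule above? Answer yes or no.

(1,3) lies above (2,4), so going from (2,4) to (1,3) would need an upward move — but moves only go right/down, so (2,4) cannot be visited before (1,3).

no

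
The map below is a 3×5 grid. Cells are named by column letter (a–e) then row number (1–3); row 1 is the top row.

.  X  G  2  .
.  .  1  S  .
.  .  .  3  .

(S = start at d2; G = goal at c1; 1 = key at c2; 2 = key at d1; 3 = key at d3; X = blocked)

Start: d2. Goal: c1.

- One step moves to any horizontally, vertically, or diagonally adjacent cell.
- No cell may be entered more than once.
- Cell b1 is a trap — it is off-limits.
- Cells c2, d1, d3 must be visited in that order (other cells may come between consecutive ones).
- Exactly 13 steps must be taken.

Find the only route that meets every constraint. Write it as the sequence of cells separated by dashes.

The waypoints must appear in the order c2, d1, d3, with no cell reused.
Route from d2: left 1 to c2, up-right 1 to d1, right 1 to e1, down 2 to e3, left 4 to a3, up 2 to a1, down-right 1 to b2, up-right 1 to c1 — 13 moves in all.
Check: order respected (1 at step 1, 2 at step 2, 3 at step 6); 13 moves as required.

d2 - c2 - d1 - e1 - e2 - e3 - d3 - c3 - b3 - a3 - a2 - a1 - b2 - c1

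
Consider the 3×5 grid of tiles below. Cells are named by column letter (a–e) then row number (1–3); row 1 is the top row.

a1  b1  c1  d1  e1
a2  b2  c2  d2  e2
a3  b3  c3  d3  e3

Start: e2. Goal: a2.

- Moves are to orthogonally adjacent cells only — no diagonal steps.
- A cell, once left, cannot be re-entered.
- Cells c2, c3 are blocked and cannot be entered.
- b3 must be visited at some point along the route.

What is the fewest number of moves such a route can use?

Any route passes through b3 somewhere between e2 and a2. Summing Manhattan distances along the two legs (e2 → b3 → a2) gives a lower bound of 4 + 2 = 6 moves.
That bound ignores the blocked cells. Measuring each leg by the fewest moves that actually steer around them (e2→b3: 6; b3→a2: 2) raises the lower bound to 8.
A route of 8 moves exists: e2 → e1 → d1 → c1 → b1 → b2 → b3 → a3 → a2.
Since 8 matches that lower bound, it is optimal.

8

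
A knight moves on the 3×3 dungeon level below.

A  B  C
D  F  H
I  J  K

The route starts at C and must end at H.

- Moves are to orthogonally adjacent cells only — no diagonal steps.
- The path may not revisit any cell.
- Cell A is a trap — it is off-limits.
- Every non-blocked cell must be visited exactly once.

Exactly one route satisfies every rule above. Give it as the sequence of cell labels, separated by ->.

Need to visit all 8 open cells exactly once, starting at C and ending at H.
Cell K has only two open neighbours (H and J), so the path must pass straight through it: one of those is the cell it's entered from and the other is where it exits.
Route from C: left 1 to B, down 1 to F, left 1 to D, down 1 to I, right 2 to K, up 1 to H — 7 moves in all.
Check: all 8 open cells covered.

C -> B -> F -> D -> I -> J -> K -> H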